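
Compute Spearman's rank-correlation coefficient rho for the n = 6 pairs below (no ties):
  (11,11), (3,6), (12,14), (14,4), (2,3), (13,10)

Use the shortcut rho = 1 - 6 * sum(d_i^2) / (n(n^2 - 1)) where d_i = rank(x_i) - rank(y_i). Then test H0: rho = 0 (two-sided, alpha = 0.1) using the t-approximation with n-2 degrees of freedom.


Step 1: Rank x and y separately (midranks; no ties here).
rank(x): 11->3, 3->2, 12->4, 14->6, 2->1, 13->5
rank(y): 11->5, 6->3, 14->6, 4->2, 3->1, 10->4
Step 2: d_i = R_x(i) - R_y(i); compute d_i^2.
  (3-5)^2=4, (2-3)^2=1, (4-6)^2=4, (6-2)^2=16, (1-1)^2=0, (5-4)^2=1
sum(d^2) = 26.
Step 3: rho = 1 - 6*26 / (6*(6^2 - 1)) = 1 - 156/210 = 0.257143.
Step 4: Under H0, t = rho * sqrt((n-2)/(1-rho^2)) = 0.5322 ~ t(4).
Step 5: Two-sided p-value from the t-distribution with 4 df = 0.622787.
Step 6: alpha = 0.1. fail to reject H0.

rho = 0.2571, p = 0.622787, fail to reject H0 at alpha = 0.1.


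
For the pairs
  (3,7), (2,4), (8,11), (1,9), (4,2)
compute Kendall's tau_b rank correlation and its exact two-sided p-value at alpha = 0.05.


Step 1: Enumerate the 10 unordered pairs (i,j) with i<j and classify each by sign(x_j-x_i) * sign(y_j-y_i).
  (1,2):dx=-1,dy=-3->C; (1,3):dx=+5,dy=+4->C; (1,4):dx=-2,dy=+2->D; (1,5):dx=+1,dy=-5->D
  (2,3):dx=+6,dy=+7->C; (2,4):dx=-1,dy=+5->D; (2,5):dx=+2,dy=-2->D; (3,4):dx=-7,dy=-2->C
  (3,5):dx=-4,dy=-9->C; (4,5):dx=+3,dy=-7->D
Step 2: C = 5, D = 5, total pairs = 10.
Step 3: tau = (C - D)/(n(n-1)/2) = (5 - 5)/10 = 0.000000.
Step 4: Exact two-sided p-value (enumerate n! = 120 permutations of y under H0): p = 1.000000.
Step 5: alpha = 0.05. fail to reject H0.

tau_b = 0.0000 (C=5, D=5), p = 1.000000, fail to reject H0.


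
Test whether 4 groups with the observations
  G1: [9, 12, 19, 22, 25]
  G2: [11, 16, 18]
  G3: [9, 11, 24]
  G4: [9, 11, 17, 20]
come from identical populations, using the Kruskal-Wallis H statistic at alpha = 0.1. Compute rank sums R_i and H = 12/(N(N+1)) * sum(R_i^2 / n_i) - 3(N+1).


Step 1: Combine all N = 15 observations and assign midranks.
sorted (value, group, rank): (9,G1,2), (9,G3,2), (9,G4,2), (11,G2,5), (11,G3,5), (11,G4,5), (12,G1,7), (16,G2,8), (17,G4,9), (18,G2,10), (19,G1,11), (20,G4,12), (22,G1,13), (24,G3,14), (25,G1,15)
Step 2: Sum ranks within each group.
R_1 = 48 (n_1 = 5)
R_2 = 23 (n_2 = 3)
R_3 = 21 (n_3 = 3)
R_4 = 28 (n_4 = 4)
Step 3: H = 12/(N(N+1)) * sum(R_i^2/n_i) - 3(N+1)
     = 12/(15*16) * (48^2/5 + 23^2/3 + 21^2/3 + 28^2/4) - 3*16
     = 0.050000 * 980.133 - 48
     = 1.006667.
Step 4: Ties present; correction factor C = 1 - 48/(15^3 - 15) = 0.985714. Corrected H = 1.006667 / 0.985714 = 1.021256.
Step 5: Under H0, H ~ chi^2(3); p-value = 0.796109.
Step 6: alpha = 0.1. fail to reject H0.

H = 1.0213, df = 3, p = 0.796109, fail to reject H0.


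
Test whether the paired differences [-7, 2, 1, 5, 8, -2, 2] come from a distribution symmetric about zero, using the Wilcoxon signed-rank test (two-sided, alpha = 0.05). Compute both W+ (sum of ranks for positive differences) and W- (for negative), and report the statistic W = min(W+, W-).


Step 1: Drop any zero differences (none here) and take |d_i|.
|d| = [7, 2, 1, 5, 8, 2, 2]
Step 2: Midrank |d_i| (ties get averaged ranks).
ranks: |7|->6, |2|->3, |1|->1, |5|->5, |8|->7, |2|->3, |2|->3
Step 3: Attach original signs; sum ranks with positive sign and with negative sign.
W+ = 3 + 1 + 5 + 7 + 3 = 19
W- = 6 + 3 = 9
(Check: W+ + W- = 28 should equal n(n+1)/2 = 28.)
Step 4: Test statistic W = min(W+, W-) = 9.
Step 5: Ties in |d|, so use the tie-corrected normal approximation.
        E[W] = n(n+1)/4 = 7*8/4 = 14.
        Tie groups: |d|=2 (t=3); sum(t^3 - t) = 24.
        Var[W] = n(n+1)(2n+1)/24 - sum(t^3-t)/48 = 840/24 - 24/48 = 34.5.
        z = (W - E[W]) / sqrt(Var[W]) = (9 - 14) / 5.8737 = -0.8513.
        Two-sided p = 2*Phi(z) = 0.394627.
Step 6: alpha = 0.05. fail to reject H0.

W+ = 19, W- = 9, W = min = 9, p = 0.394627, fail to reject H0.


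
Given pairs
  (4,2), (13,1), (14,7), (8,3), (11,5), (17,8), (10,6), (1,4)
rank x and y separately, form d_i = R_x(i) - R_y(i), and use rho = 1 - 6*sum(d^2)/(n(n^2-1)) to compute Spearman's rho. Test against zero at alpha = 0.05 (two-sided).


Step 1: Rank x and y separately (midranks; no ties here).
rank(x): 4->2, 13->6, 14->7, 8->3, 11->5, 17->8, 10->4, 1->1
rank(y): 2->2, 1->1, 7->7, 3->3, 5->5, 8->8, 6->6, 4->4
Step 2: d_i = R_x(i) - R_y(i); compute d_i^2.
  (2-2)^2=0, (6-1)^2=25, (7-7)^2=0, (3-3)^2=0, (5-5)^2=0, (8-8)^2=0, (4-6)^2=4, (1-4)^2=9
sum(d^2) = 38.
Step 3: rho = 1 - 6*38 / (8*(8^2 - 1)) = 1 - 228/504 = 0.547619.
Step 4: Under H0, t = rho * sqrt((n-2)/(1-rho^2)) = 1.6031 ~ t(6).
Step 5: Two-sided p-value from the t-distribution with 6 df = 0.160026.
Step 6: alpha = 0.05. fail to reject H0.

rho = 0.5476, p = 0.160026, fail to reject H0 at alpha = 0.05.


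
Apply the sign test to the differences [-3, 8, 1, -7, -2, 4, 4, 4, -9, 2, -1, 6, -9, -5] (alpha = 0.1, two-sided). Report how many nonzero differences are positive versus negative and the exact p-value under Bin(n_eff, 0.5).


Step 1: Discard zero differences. Original n = 14; n_eff = number of nonzero differences = 14.
Nonzero differences (with sign): -3, +8, +1, -7, -2, +4, +4, +4, -9, +2, -1, +6, -9, -5
Step 2: Count signs: positive = 7, negative = 7.
Step 3: Under H0: P(positive) = 0.5, so the number of positives S ~ Bin(14, 0.5).
Step 4: Two-sided exact p-value = sum of Bin(14,0.5) probabilities at or below the observed probability = 1.000000.
Step 5: alpha = 0.1. fail to reject H0.

n_eff = 14, pos = 7, neg = 7, p = 1.000000, fail to reject H0.


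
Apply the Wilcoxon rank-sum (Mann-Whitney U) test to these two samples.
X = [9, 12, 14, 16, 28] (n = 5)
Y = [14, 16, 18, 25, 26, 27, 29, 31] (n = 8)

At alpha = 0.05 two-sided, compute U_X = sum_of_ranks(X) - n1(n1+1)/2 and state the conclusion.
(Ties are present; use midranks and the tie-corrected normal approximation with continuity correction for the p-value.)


Step 1: Combine and sort all 13 observations; assign midranks.
sorted (value, group): (9,X), (12,X), (14,X), (14,Y), (16,X), (16,Y), (18,Y), (25,Y), (26,Y), (27,Y), (28,X), (29,Y), (31,Y)
ranks: 9->1, 12->2, 14->3.5, 14->3.5, 16->5.5, 16->5.5, 18->7, 25->8, 26->9, 27->10, 28->11, 29->12, 31->13
Step 2: Rank sum for X: R1 = 1 + 2 + 3.5 + 5.5 + 11 = 23.
Step 3: U_X = R1 - n1(n1+1)/2 = 23 - 5*6/2 = 23 - 15 = 8.
       U_Y = n1*n2 - U_X = 40 - 8 = 32.
Step 4: Ties are present, so use the tie-corrected normal approximation (with continuity correction) for the p-value.
Step 5: p-value = 0.091397; compare to alpha = 0.05. fail to reject H0.

U_X = 8, p = 0.091397, fail to reject H0 at alpha = 0.05.


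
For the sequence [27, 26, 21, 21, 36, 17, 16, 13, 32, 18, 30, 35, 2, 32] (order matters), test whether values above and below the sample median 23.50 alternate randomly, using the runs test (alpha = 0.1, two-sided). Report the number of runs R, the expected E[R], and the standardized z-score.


Step 1: Compute median = 23.50; label A = above, B = below.
Labels in order: AABBABBBABAABA  (n_A = 7, n_B = 7)
Step 2: Count runs R = 9.
Step 3: Under H0 (random ordering), E[R] = 2*n_A*n_B/(n_A+n_B) + 1 = 2*7*7/14 + 1 = 8.0000.
        Var[R] = 2*n_A*n_B*(2*n_A*n_B - n_A - n_B) / ((n_A+n_B)^2 * (n_A+n_B-1)) = 8232/2548 = 3.2308.
        SD[R] = 1.7974.
Step 4: Continuity-corrected z = (R - 0.5 - E[R]) / SD[R] = (9 - 0.5 - 8.0000) / 1.7974 = 0.2782.
Step 5: Two-sided p-value via normal approximation = 2*(1 - Phi(|z|)) = 0.780879.
Step 6: alpha = 0.1. fail to reject H0.

R = 9, z = 0.2782, p = 0.780879, fail to reject H0.


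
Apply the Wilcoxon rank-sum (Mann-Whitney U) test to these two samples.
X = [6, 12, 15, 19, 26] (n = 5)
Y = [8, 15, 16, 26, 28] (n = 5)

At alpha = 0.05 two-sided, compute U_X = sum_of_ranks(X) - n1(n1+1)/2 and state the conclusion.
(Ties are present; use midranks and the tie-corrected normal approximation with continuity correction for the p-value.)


Step 1: Combine and sort all 10 observations; assign midranks.
sorted (value, group): (6,X), (8,Y), (12,X), (15,X), (15,Y), (16,Y), (19,X), (26,X), (26,Y), (28,Y)
ranks: 6->1, 8->2, 12->3, 15->4.5, 15->4.5, 16->6, 19->7, 26->8.5, 26->8.5, 28->10
Step 2: Rank sum for X: R1 = 1 + 3 + 4.5 + 7 + 8.5 = 24.
Step 3: U_X = R1 - n1(n1+1)/2 = 24 - 5*6/2 = 24 - 15 = 9.
       U_Y = n1*n2 - U_X = 25 - 9 = 16.
Step 4: Ties are present, so use the tie-corrected normal approximation (with continuity correction) for the p-value.
Step 5: p-value = 0.528359; compare to alpha = 0.05. fail to reject H0.

U_X = 9, p = 0.528359, fail to reject H0 at alpha = 0.05.


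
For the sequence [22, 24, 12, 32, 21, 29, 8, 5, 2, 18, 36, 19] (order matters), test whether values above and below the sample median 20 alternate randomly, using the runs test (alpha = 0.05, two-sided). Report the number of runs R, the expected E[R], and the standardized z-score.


Step 1: Compute median = 20; label A = above, B = below.
Labels in order: AABAAABBBBAB  (n_A = 6, n_B = 6)
Step 2: Count runs R = 6.
Step 3: Under H0 (random ordering), E[R] = 2*n_A*n_B/(n_A+n_B) + 1 = 2*6*6/12 + 1 = 7.0000.
        Var[R] = 2*n_A*n_B*(2*n_A*n_B - n_A - n_B) / ((n_A+n_B)^2 * (n_A+n_B-1)) = 4320/1584 = 2.7273.
        SD[R] = 1.6514.
Step 4: Continuity-corrected z = (R + 0.5 - E[R]) / SD[R] = (6 + 0.5 - 7.0000) / 1.6514 = -0.3028.
Step 5: Two-sided p-value via normal approximation = 2*(1 - Phi(|z|)) = 0.762069.
Step 6: alpha = 0.05. fail to reject H0.

R = 6, z = -0.3028, p = 0.762069, fail to reject H0.


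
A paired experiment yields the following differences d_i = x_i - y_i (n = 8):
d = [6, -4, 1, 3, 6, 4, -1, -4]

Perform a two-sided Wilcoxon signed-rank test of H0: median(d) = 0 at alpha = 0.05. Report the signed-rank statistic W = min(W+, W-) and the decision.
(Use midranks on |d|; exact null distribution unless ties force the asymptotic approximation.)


Step 1: Drop any zero differences (none here) and take |d_i|.
|d| = [6, 4, 1, 3, 6, 4, 1, 4]
Step 2: Midrank |d_i| (ties get averaged ranks).
ranks: |6|->7.5, |4|->5, |1|->1.5, |3|->3, |6|->7.5, |4|->5, |1|->1.5, |4|->5
Step 3: Attach original signs; sum ranks with positive sign and with negative sign.
W+ = 7.5 + 1.5 + 3 + 7.5 + 5 = 24.5
W- = 5 + 1.5 + 5 = 11.5
(Check: W+ + W- = 36 should equal n(n+1)/2 = 36.)
Step 4: Test statistic W = min(W+, W-) = 11.5.
Step 5: Ties in |d|, so use the tie-corrected normal approximation.
        E[W] = n(n+1)/4 = 8*9/4 = 18.
        Tie groups: |d|=1 (t=2), |d|=4 (t=3), |d|=6 (t=2); sum(t^3 - t) = 36.
        Var[W] = n(n+1)(2n+1)/24 - sum(t^3-t)/48 = 1224/24 - 36/48 = 50.25.
        z = (W - E[W]) / sqrt(Var[W]) = (11.5 - 18) / 7.0887 = -0.9169.
        Two-sided p = 2*Phi(z) = 0.359169.
Step 6: alpha = 0.05. fail to reject H0.

W+ = 24.5, W- = 11.5, W = min = 11.5, p = 0.359169, fail to reject H0.


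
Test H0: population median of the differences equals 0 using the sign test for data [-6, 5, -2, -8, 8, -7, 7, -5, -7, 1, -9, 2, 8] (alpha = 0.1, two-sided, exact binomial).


Step 1: Discard zero differences. Original n = 13; n_eff = number of nonzero differences = 13.
Nonzero differences (with sign): -6, +5, -2, -8, +8, -7, +7, -5, -7, +1, -9, +2, +8
Step 2: Count signs: positive = 6, negative = 7.
Step 3: Under H0: P(positive) = 0.5, so the number of positives S ~ Bin(13, 0.5).
Step 4: Two-sided exact p-value = sum of Bin(13,0.5) probabilities at or below the observed probability = 1.000000.
Step 5: alpha = 0.1. fail to reject H0.

n_eff = 13, pos = 6, neg = 7, p = 1.000000, fail to reject H0.


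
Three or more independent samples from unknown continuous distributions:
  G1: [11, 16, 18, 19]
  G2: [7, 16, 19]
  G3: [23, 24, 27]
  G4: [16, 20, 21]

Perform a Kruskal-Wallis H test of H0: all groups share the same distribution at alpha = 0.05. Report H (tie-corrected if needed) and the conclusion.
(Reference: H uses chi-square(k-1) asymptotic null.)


Step 1: Combine all N = 13 observations and assign midranks.
sorted (value, group, rank): (7,G2,1), (11,G1,2), (16,G1,4), (16,G2,4), (16,G4,4), (18,G1,6), (19,G1,7.5), (19,G2,7.5), (20,G4,9), (21,G4,10), (23,G3,11), (24,G3,12), (27,G3,13)
Step 2: Sum ranks within each group.
R_1 = 19.5 (n_1 = 4)
R_2 = 12.5 (n_2 = 3)
R_3 = 36 (n_3 = 3)
R_4 = 23 (n_4 = 3)
Step 3: H = 12/(N(N+1)) * sum(R_i^2/n_i) - 3(N+1)
     = 12/(13*14) * (19.5^2/4 + 12.5^2/3 + 36^2/3 + 23^2/3) - 3*14
     = 0.065934 * 755.479 - 42
     = 7.811813.
Step 4: Ties present; correction factor C = 1 - 30/(13^3 - 13) = 0.986264. Corrected H = 7.811813 / 0.986264 = 7.920613.
Step 5: Under H0, H ~ chi^2(3); p-value = 0.047681.
Step 6: alpha = 0.05. reject H0.

H = 7.9206, df = 3, p = 0.047681, reject H0.


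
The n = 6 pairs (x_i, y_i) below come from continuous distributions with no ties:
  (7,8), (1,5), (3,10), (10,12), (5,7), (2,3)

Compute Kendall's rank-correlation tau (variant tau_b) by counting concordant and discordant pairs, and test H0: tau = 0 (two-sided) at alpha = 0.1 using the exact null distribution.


Step 1: Enumerate the 15 unordered pairs (i,j) with i<j and classify each by sign(x_j-x_i) * sign(y_j-y_i).
  (1,2):dx=-6,dy=-3->C; (1,3):dx=-4,dy=+2->D; (1,4):dx=+3,dy=+4->C; (1,5):dx=-2,dy=-1->C
  (1,6):dx=-5,dy=-5->C; (2,3):dx=+2,dy=+5->C; (2,4):dx=+9,dy=+7->C; (2,5):dx=+4,dy=+2->C
  (2,6):dx=+1,dy=-2->D; (3,4):dx=+7,dy=+2->C; (3,5):dx=+2,dy=-3->D; (3,6):dx=-1,dy=-7->C
  (4,5):dx=-5,dy=-5->C; (4,6):dx=-8,dy=-9->C; (5,6):dx=-3,dy=-4->C
Step 2: C = 12, D = 3, total pairs = 15.
Step 3: tau = (C - D)/(n(n-1)/2) = (12 - 3)/15 = 0.600000.
Step 4: Exact two-sided p-value (enumerate n! = 720 permutations of y under H0): p = 0.136111.
Step 5: alpha = 0.1. fail to reject H0.

tau_b = 0.6000 (C=12, D=3), p = 0.136111, fail to reject H0.


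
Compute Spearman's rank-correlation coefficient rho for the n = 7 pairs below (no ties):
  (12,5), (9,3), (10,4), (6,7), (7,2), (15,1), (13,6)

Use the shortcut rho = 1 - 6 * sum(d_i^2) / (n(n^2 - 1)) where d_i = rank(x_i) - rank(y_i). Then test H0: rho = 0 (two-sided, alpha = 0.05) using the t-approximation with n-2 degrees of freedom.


Step 1: Rank x and y separately (midranks; no ties here).
rank(x): 12->5, 9->3, 10->4, 6->1, 7->2, 15->7, 13->6
rank(y): 5->5, 3->3, 4->4, 7->7, 2->2, 1->1, 6->6
Step 2: d_i = R_x(i) - R_y(i); compute d_i^2.
  (5-5)^2=0, (3-3)^2=0, (4-4)^2=0, (1-7)^2=36, (2-2)^2=0, (7-1)^2=36, (6-6)^2=0
sum(d^2) = 72.
Step 3: rho = 1 - 6*72 / (7*(7^2 - 1)) = 1 - 432/336 = -0.285714.
Step 4: Under H0, t = rho * sqrt((n-2)/(1-rho^2)) = -0.6667 ~ t(5).
Step 5: Two-sided p-value from the t-distribution with 5 df = 0.534509.
Step 6: alpha = 0.05. fail to reject H0.

rho = -0.2857, p = 0.534509, fail to reject H0 at alpha = 0.05.


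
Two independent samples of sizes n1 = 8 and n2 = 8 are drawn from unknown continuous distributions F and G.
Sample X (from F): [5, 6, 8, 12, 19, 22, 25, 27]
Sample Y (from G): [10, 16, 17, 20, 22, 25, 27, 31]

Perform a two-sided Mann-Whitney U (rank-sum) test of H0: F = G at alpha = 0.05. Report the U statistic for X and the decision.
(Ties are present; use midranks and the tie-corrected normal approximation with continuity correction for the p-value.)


Step 1: Combine and sort all 16 observations; assign midranks.
sorted (value, group): (5,X), (6,X), (8,X), (10,Y), (12,X), (16,Y), (17,Y), (19,X), (20,Y), (22,X), (22,Y), (25,X), (25,Y), (27,X), (27,Y), (31,Y)
ranks: 5->1, 6->2, 8->3, 10->4, 12->5, 16->6, 17->7, 19->8, 20->9, 22->10.5, 22->10.5, 25->12.5, 25->12.5, 27->14.5, 27->14.5, 31->16
Step 2: Rank sum for X: R1 = 1 + 2 + 3 + 5 + 8 + 10.5 + 12.5 + 14.5 = 56.5.
Step 3: U_X = R1 - n1(n1+1)/2 = 56.5 - 8*9/2 = 56.5 - 36 = 20.5.
       U_Y = n1*n2 - U_X = 64 - 20.5 = 43.5.
Step 4: Ties are present, so use the tie-corrected normal approximation (with continuity correction) for the p-value.
Step 5: p-value = 0.246951; compare to alpha = 0.05. fail to reject H0.

U_X = 20.5, p = 0.246951, fail to reject H0 at alpha = 0.05.


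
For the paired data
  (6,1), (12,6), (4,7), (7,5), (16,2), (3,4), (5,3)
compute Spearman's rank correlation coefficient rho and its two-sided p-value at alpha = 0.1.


Step 1: Rank x and y separately (midranks; no ties here).
rank(x): 6->4, 12->6, 4->2, 7->5, 16->7, 3->1, 5->3
rank(y): 1->1, 6->6, 7->7, 5->5, 2->2, 4->4, 3->3
Step 2: d_i = R_x(i) - R_y(i); compute d_i^2.
  (4-1)^2=9, (6-6)^2=0, (2-7)^2=25, (5-5)^2=0, (7-2)^2=25, (1-4)^2=9, (3-3)^2=0
sum(d^2) = 68.
Step 3: rho = 1 - 6*68 / (7*(7^2 - 1)) = 1 - 408/336 = -0.214286.
Step 4: Under H0, t = rho * sqrt((n-2)/(1-rho^2)) = -0.4906 ~ t(5).
Step 5: Two-sided p-value from the t-distribution with 5 df = 0.644512.
Step 6: alpha = 0.1. fail to reject H0.

rho = -0.2143, p = 0.644512, fail to reject H0 at alpha = 0.1.


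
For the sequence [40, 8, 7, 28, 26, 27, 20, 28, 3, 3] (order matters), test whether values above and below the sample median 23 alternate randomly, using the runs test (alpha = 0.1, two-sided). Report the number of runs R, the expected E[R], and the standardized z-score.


Step 1: Compute median = 23; label A = above, B = below.
Labels in order: ABBAAABABB  (n_A = 5, n_B = 5)
Step 2: Count runs R = 6.
Step 3: Under H0 (random ordering), E[R] = 2*n_A*n_B/(n_A+n_B) + 1 = 2*5*5/10 + 1 = 6.0000.
        Var[R] = 2*n_A*n_B*(2*n_A*n_B - n_A - n_B) / ((n_A+n_B)^2 * (n_A+n_B-1)) = 2000/900 = 2.2222.
        SD[R] = 1.4907.
Step 4: R = E[R], so z = 0 with no continuity correction.
Step 5: Two-sided p-value via normal approximation = 2*(1 - Phi(|z|)) = 1.000000.
Step 6: alpha = 0.1. fail to reject H0.

R = 6, z = 0.0000, p = 1.000000, fail to reject H0.


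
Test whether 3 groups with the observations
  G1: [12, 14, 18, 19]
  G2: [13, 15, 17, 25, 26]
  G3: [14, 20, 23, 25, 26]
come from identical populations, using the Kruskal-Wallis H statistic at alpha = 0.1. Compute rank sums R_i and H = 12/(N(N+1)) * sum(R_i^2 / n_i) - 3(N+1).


Step 1: Combine all N = 14 observations and assign midranks.
sorted (value, group, rank): (12,G1,1), (13,G2,2), (14,G1,3.5), (14,G3,3.5), (15,G2,5), (17,G2,6), (18,G1,7), (19,G1,8), (20,G3,9), (23,G3,10), (25,G2,11.5), (25,G3,11.5), (26,G2,13.5), (26,G3,13.5)
Step 2: Sum ranks within each group.
R_1 = 19.5 (n_1 = 4)
R_2 = 38 (n_2 = 5)
R_3 = 47.5 (n_3 = 5)
Step 3: H = 12/(N(N+1)) * sum(R_i^2/n_i) - 3(N+1)
     = 12/(14*15) * (19.5^2/4 + 38^2/5 + 47.5^2/5) - 3*15
     = 0.057143 * 835.112 - 45
     = 2.720714.
Step 4: Ties present; correction factor C = 1 - 18/(14^3 - 14) = 0.993407. Corrected H = 2.720714 / 0.993407 = 2.738772.
Step 5: Under H0, H ~ chi^2(2); p-value = 0.254263.
Step 6: alpha = 0.1. fail to reject H0.

H = 2.7388, df = 2, p = 0.254263, fail to reject H0.


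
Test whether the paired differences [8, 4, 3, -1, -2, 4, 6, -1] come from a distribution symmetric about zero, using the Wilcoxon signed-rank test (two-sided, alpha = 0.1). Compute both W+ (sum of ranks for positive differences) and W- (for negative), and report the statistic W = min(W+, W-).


Step 1: Drop any zero differences (none here) and take |d_i|.
|d| = [8, 4, 3, 1, 2, 4, 6, 1]
Step 2: Midrank |d_i| (ties get averaged ranks).
ranks: |8|->8, |4|->5.5, |3|->4, |1|->1.5, |2|->3, |4|->5.5, |6|->7, |1|->1.5
Step 3: Attach original signs; sum ranks with positive sign and with negative sign.
W+ = 8 + 5.5 + 4 + 5.5 + 7 = 30
W- = 1.5 + 3 + 1.5 = 6
(Check: W+ + W- = 36 should equal n(n+1)/2 = 36.)
Step 4: Test statistic W = min(W+, W-) = 6.
Step 5: Ties in |d|, so use the tie-corrected normal approximation.
        E[W] = n(n+1)/4 = 8*9/4 = 18.
        Tie groups: |d|=1 (t=2), |d|=4 (t=2); sum(t^3 - t) = 12.
        Var[W] = n(n+1)(2n+1)/24 - sum(t^3-t)/48 = 1224/24 - 12/48 = 50.75.
        z = (W - E[W]) / sqrt(Var[W]) = (6 - 18) / 7.1239 = -1.6845.
        Two-sided p = 2*Phi(z) = 0.092091.
Step 6: alpha = 0.1. reject H0.

W+ = 30, W- = 6, W = min = 6, p = 0.092091, reject H0.


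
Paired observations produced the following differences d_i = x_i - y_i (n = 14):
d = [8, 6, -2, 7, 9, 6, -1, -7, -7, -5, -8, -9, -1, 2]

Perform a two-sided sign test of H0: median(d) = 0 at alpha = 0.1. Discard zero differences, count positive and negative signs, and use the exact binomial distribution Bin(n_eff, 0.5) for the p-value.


Step 1: Discard zero differences. Original n = 14; n_eff = number of nonzero differences = 14.
Nonzero differences (with sign): +8, +6, -2, +7, +9, +6, -1, -7, -7, -5, -8, -9, -1, +2
Step 2: Count signs: positive = 6, negative = 8.
Step 3: Under H0: P(positive) = 0.5, so the number of positives S ~ Bin(14, 0.5).
Step 4: Two-sided exact p-value = sum of Bin(14,0.5) probabilities at or below the observed probability = 0.790527.
Step 5: alpha = 0.1. fail to reject H0.

n_eff = 14, pos = 6, neg = 8, p = 0.790527, fail to reject H0.


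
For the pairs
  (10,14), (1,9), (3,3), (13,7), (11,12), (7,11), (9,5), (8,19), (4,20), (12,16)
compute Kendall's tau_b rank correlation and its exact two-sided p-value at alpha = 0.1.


Step 1: Enumerate the 45 unordered pairs (i,j) with i<j and classify each by sign(x_j-x_i) * sign(y_j-y_i).
  (1,2):dx=-9,dy=-5->C; (1,3):dx=-7,dy=-11->C; (1,4):dx=+3,dy=-7->D; (1,5):dx=+1,dy=-2->D
  (1,6):dx=-3,dy=-3->C; (1,7):dx=-1,dy=-9->C; (1,8):dx=-2,dy=+5->D; (1,9):dx=-6,dy=+6->D
  (1,10):dx=+2,dy=+2->C; (2,3):dx=+2,dy=-6->D; (2,4):dx=+12,dy=-2->D; (2,5):dx=+10,dy=+3->C
  (2,6):dx=+6,dy=+2->C; (2,7):dx=+8,dy=-4->D; (2,8):dx=+7,dy=+10->C; (2,9):dx=+3,dy=+11->C
  (2,10):dx=+11,dy=+7->C; (3,4):dx=+10,dy=+4->C; (3,5):dx=+8,dy=+9->C; (3,6):dx=+4,dy=+8->C
  (3,7):dx=+6,dy=+2->C; (3,8):dx=+5,dy=+16->C; (3,9):dx=+1,dy=+17->C; (3,10):dx=+9,dy=+13->C
  (4,5):dx=-2,dy=+5->D; (4,6):dx=-6,dy=+4->D; (4,7):dx=-4,dy=-2->C; (4,8):dx=-5,dy=+12->D
  (4,9):dx=-9,dy=+13->D; (4,10):dx=-1,dy=+9->D; (5,6):dx=-4,dy=-1->C; (5,7):dx=-2,dy=-7->C
  (5,8):dx=-3,dy=+7->D; (5,9):dx=-7,dy=+8->D; (5,10):dx=+1,dy=+4->C; (6,7):dx=+2,dy=-6->D
  (6,8):dx=+1,dy=+8->C; (6,9):dx=-3,dy=+9->D; (6,10):dx=+5,dy=+5->C; (7,8):dx=-1,dy=+14->D
  (7,9):dx=-5,dy=+15->D; (7,10):dx=+3,dy=+11->C; (8,9):dx=-4,dy=+1->D; (8,10):dx=+4,dy=-3->D
  (9,10):dx=+8,dy=-4->D
Step 2: C = 24, D = 21, total pairs = 45.
Step 3: tau = (C - D)/(n(n-1)/2) = (24 - 21)/45 = 0.066667.
Step 4: Exact two-sided p-value (enumerate n! = 3628800 permutations of y under H0): p = 0.861801.
Step 5: alpha = 0.1. fail to reject H0.

tau_b = 0.0667 (C=24, D=21), p = 0.861801, fail to reject H0.


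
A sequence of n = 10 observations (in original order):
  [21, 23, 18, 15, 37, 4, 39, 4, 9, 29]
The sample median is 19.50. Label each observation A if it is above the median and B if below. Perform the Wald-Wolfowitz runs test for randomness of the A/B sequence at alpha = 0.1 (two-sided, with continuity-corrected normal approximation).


Step 1: Compute median = 19.50; label A = above, B = below.
Labels in order: AABBABABBA  (n_A = 5, n_B = 5)
Step 2: Count runs R = 7.
Step 3: Under H0 (random ordering), E[R] = 2*n_A*n_B/(n_A+n_B) + 1 = 2*5*5/10 + 1 = 6.0000.
        Var[R] = 2*n_A*n_B*(2*n_A*n_B - n_A - n_B) / ((n_A+n_B)^2 * (n_A+n_B-1)) = 2000/900 = 2.2222.
        SD[R] = 1.4907.
Step 4: Continuity-corrected z = (R - 0.5 - E[R]) / SD[R] = (7 - 0.5 - 6.0000) / 1.4907 = 0.3354.
Step 5: Two-sided p-value via normal approximation = 2*(1 - Phi(|z|)) = 0.737316.
Step 6: alpha = 0.1. fail to reject H0.

R = 7, z = 0.3354, p = 0.737316, fail to reject H0.


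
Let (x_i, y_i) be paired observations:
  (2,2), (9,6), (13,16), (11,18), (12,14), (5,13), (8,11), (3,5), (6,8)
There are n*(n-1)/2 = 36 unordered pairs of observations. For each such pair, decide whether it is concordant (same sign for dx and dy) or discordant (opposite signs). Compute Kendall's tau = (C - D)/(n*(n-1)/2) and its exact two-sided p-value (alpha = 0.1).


Step 1: Enumerate the 36 unordered pairs (i,j) with i<j and classify each by sign(x_j-x_i) * sign(y_j-y_i).
  (1,2):dx=+7,dy=+4->C; (1,3):dx=+11,dy=+14->C; (1,4):dx=+9,dy=+16->C; (1,5):dx=+10,dy=+12->C
  (1,6):dx=+3,dy=+11->C; (1,7):dx=+6,dy=+9->C; (1,8):dx=+1,dy=+3->C; (1,9):dx=+4,dy=+6->C
  (2,3):dx=+4,dy=+10->C; (2,4):dx=+2,dy=+12->C; (2,5):dx=+3,dy=+8->C; (2,6):dx=-4,dy=+7->D
  (2,7):dx=-1,dy=+5->D; (2,8):dx=-6,dy=-1->C; (2,9):dx=-3,dy=+2->D; (3,4):dx=-2,dy=+2->D
  (3,5):dx=-1,dy=-2->C; (3,6):dx=-8,dy=-3->C; (3,7):dx=-5,dy=-5->C; (3,8):dx=-10,dy=-11->C
  (3,9):dx=-7,dy=-8->C; (4,5):dx=+1,dy=-4->D; (4,6):dx=-6,dy=-5->C; (4,7):dx=-3,dy=-7->C
  (4,8):dx=-8,dy=-13->C; (4,9):dx=-5,dy=-10->C; (5,6):dx=-7,dy=-1->C; (5,7):dx=-4,dy=-3->C
  (5,8):dx=-9,dy=-9->C; (5,9):dx=-6,dy=-6->C; (6,7):dx=+3,dy=-2->D; (6,8):dx=-2,dy=-8->C
  (6,9):dx=+1,dy=-5->D; (7,8):dx=-5,dy=-6->C; (7,9):dx=-2,dy=-3->C; (8,9):dx=+3,dy=+3->C
Step 2: C = 29, D = 7, total pairs = 36.
Step 3: tau = (C - D)/(n(n-1)/2) = (29 - 7)/36 = 0.611111.
Step 4: Exact two-sided p-value (enumerate n! = 362880 permutations of y under H0): p = 0.024741.
Step 5: alpha = 0.1. reject H0.

tau_b = 0.6111 (C=29, D=7), p = 0.024741, reject H0.


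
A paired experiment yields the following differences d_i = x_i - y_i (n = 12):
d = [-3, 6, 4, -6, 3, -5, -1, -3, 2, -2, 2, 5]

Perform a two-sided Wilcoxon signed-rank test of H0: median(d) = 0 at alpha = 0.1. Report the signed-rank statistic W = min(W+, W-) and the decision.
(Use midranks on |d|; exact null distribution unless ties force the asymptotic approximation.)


Step 1: Drop any zero differences (none here) and take |d_i|.
|d| = [3, 6, 4, 6, 3, 5, 1, 3, 2, 2, 2, 5]
Step 2: Midrank |d_i| (ties get averaged ranks).
ranks: |3|->6, |6|->11.5, |4|->8, |6|->11.5, |3|->6, |5|->9.5, |1|->1, |3|->6, |2|->3, |2|->3, |2|->3, |5|->9.5
Step 3: Attach original signs; sum ranks with positive sign and with negative sign.
W+ = 11.5 + 8 + 6 + 3 + 3 + 9.5 = 41
W- = 6 + 11.5 + 9.5 + 1 + 6 + 3 = 37
(Check: W+ + W- = 78 should equal n(n+1)/2 = 78.)
Step 4: Test statistic W = min(W+, W-) = 37.
Step 5: Ties in |d|, so use the tie-corrected normal approximation.
        E[W] = n(n+1)/4 = 12*13/4 = 39.
        Tie groups: |d|=2 (t=3), |d|=3 (t=3), |d|=5 (t=2), |d|=6 (t=2); sum(t^3 - t) = 60.
        Var[W] = n(n+1)(2n+1)/24 - sum(t^3-t)/48 = 3900/24 - 60/48 = 161.25.
        z = (W - E[W]) / sqrt(Var[W]) = (37 - 39) / 12.6984 = -0.1575.
        Two-sided p = 2*Phi(z) = 0.874851.
Step 6: alpha = 0.1. fail to reject H0.

W+ = 41, W- = 37, W = min = 37, p = 0.874851, fail to reject H0.


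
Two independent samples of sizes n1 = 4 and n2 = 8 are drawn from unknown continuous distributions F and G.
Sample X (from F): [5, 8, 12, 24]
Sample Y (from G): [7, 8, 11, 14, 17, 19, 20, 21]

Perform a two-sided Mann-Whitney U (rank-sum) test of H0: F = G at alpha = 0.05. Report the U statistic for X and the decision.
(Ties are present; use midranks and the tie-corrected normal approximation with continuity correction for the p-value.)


Step 1: Combine and sort all 12 observations; assign midranks.
sorted (value, group): (5,X), (7,Y), (8,X), (8,Y), (11,Y), (12,X), (14,Y), (17,Y), (19,Y), (20,Y), (21,Y), (24,X)
ranks: 5->1, 7->2, 8->3.5, 8->3.5, 11->5, 12->6, 14->7, 17->8, 19->9, 20->10, 21->11, 24->12
Step 2: Rank sum for X: R1 = 1 + 3.5 + 6 + 12 = 22.5.
Step 3: U_X = R1 - n1(n1+1)/2 = 22.5 - 4*5/2 = 22.5 - 10 = 12.5.
       U_Y = n1*n2 - U_X = 32 - 12.5 = 19.5.
Step 4: Ties are present, so use the tie-corrected normal approximation (with continuity correction) for the p-value.
Step 5: p-value = 0.609759; compare to alpha = 0.05. fail to reject H0.

U_X = 12.5, p = 0.609759, fail to reject H0 at alpha = 0.05.


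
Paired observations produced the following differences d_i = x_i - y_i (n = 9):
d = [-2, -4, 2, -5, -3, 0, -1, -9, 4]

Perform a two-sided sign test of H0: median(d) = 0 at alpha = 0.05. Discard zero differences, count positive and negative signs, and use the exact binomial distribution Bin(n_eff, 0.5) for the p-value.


Step 1: Discard zero differences. Original n = 9; n_eff = number of nonzero differences = 8.
Nonzero differences (with sign): -2, -4, +2, -5, -3, -1, -9, +4
Step 2: Count signs: positive = 2, negative = 6.
Step 3: Under H0: P(positive) = 0.5, so the number of positives S ~ Bin(8, 0.5).
Step 4: Two-sided exact p-value = sum of Bin(8,0.5) probabilities at or below the observed probability = 0.289062.
Step 5: alpha = 0.05. fail to reject H0.

n_eff = 8, pos = 2, neg = 6, p = 0.289062, fail to reject H0.


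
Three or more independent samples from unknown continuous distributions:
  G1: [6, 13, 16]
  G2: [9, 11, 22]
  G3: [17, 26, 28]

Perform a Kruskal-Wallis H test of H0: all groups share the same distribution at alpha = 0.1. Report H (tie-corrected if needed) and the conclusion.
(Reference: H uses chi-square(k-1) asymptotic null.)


Step 1: Combine all N = 9 observations and assign midranks.
sorted (value, group, rank): (6,G1,1), (9,G2,2), (11,G2,3), (13,G1,4), (16,G1,5), (17,G3,6), (22,G2,7), (26,G3,8), (28,G3,9)
Step 2: Sum ranks within each group.
R_1 = 10 (n_1 = 3)
R_2 = 12 (n_2 = 3)
R_3 = 23 (n_3 = 3)
Step 3: H = 12/(N(N+1)) * sum(R_i^2/n_i) - 3(N+1)
     = 12/(9*10) * (10^2/3 + 12^2/3 + 23^2/3) - 3*10
     = 0.133333 * 257.667 - 30
     = 4.355556.
Step 4: No ties, so H is used without correction.
Step 5: Under H0, H ~ chi^2(2); p-value = 0.113293.
Step 6: alpha = 0.1. fail to reject H0.

H = 4.3556, df = 2, p = 0.113293, fail to reject H0.


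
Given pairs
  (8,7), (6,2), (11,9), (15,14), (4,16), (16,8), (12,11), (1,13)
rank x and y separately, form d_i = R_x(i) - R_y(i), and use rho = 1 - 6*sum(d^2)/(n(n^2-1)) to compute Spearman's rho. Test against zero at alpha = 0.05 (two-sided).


Step 1: Rank x and y separately (midranks; no ties here).
rank(x): 8->4, 6->3, 11->5, 15->7, 4->2, 16->8, 12->6, 1->1
rank(y): 7->2, 2->1, 9->4, 14->7, 16->8, 8->3, 11->5, 13->6
Step 2: d_i = R_x(i) - R_y(i); compute d_i^2.
  (4-2)^2=4, (3-1)^2=4, (5-4)^2=1, (7-7)^2=0, (2-8)^2=36, (8-3)^2=25, (6-5)^2=1, (1-6)^2=25
sum(d^2) = 96.
Step 3: rho = 1 - 6*96 / (8*(8^2 - 1)) = 1 - 576/504 = -0.142857.
Step 4: Under H0, t = rho * sqrt((n-2)/(1-rho^2)) = -0.3536 ~ t(6).
Step 5: Two-sided p-value from the t-distribution with 6 df = 0.735765.
Step 6: alpha = 0.05. fail to reject H0.

rho = -0.1429, p = 0.735765, fail to reject H0 at alpha = 0.05.


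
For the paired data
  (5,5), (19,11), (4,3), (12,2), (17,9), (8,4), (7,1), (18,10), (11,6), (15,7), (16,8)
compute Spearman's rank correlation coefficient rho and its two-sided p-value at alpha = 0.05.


Step 1: Rank x and y separately (midranks; no ties here).
rank(x): 5->2, 19->11, 4->1, 12->6, 17->9, 8->4, 7->3, 18->10, 11->5, 15->7, 16->8
rank(y): 5->5, 11->11, 3->3, 2->2, 9->9, 4->4, 1->1, 10->10, 6->6, 7->7, 8->8
Step 2: d_i = R_x(i) - R_y(i); compute d_i^2.
  (2-5)^2=9, (11-11)^2=0, (1-3)^2=4, (6-2)^2=16, (9-9)^2=0, (4-4)^2=0, (3-1)^2=4, (10-10)^2=0, (5-6)^2=1, (7-7)^2=0, (8-8)^2=0
sum(d^2) = 34.
Step 3: rho = 1 - 6*34 / (11*(11^2 - 1)) = 1 - 204/1320 = 0.845455.
Step 4: Under H0, t = rho * sqrt((n-2)/(1-rho^2)) = 4.7493 ~ t(9).
Step 5: Two-sided p-value from the t-distribution with 9 df = 0.001045.
Step 6: alpha = 0.05. reject H0.

rho = 0.8455, p = 0.001045, reject H0 at alpha = 0.05.


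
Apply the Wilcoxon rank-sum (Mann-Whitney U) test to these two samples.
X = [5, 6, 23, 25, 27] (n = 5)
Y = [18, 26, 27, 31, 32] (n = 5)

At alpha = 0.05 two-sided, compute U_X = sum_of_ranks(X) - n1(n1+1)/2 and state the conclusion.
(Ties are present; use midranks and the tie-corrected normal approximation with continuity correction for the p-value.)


Step 1: Combine and sort all 10 observations; assign midranks.
sorted (value, group): (5,X), (6,X), (18,Y), (23,X), (25,X), (26,Y), (27,X), (27,Y), (31,Y), (32,Y)
ranks: 5->1, 6->2, 18->3, 23->4, 25->5, 26->6, 27->7.5, 27->7.5, 31->9, 32->10
Step 2: Rank sum for X: R1 = 1 + 2 + 4 + 5 + 7.5 = 19.5.
Step 3: U_X = R1 - n1(n1+1)/2 = 19.5 - 5*6/2 = 19.5 - 15 = 4.5.
       U_Y = n1*n2 - U_X = 25 - 4.5 = 20.5.
Step 4: Ties are present, so use the tie-corrected normal approximation (with continuity correction) for the p-value.
Step 5: p-value = 0.116074; compare to alpha = 0.05. fail to reject H0.

U_X = 4.5, p = 0.116074, fail to reject H0 at alpha = 0.05.


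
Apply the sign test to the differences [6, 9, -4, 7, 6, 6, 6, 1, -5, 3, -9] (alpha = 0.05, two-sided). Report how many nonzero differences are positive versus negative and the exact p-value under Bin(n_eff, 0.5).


Step 1: Discard zero differences. Original n = 11; n_eff = number of nonzero differences = 11.
Nonzero differences (with sign): +6, +9, -4, +7, +6, +6, +6, +1, -5, +3, -9
Step 2: Count signs: positive = 8, negative = 3.
Step 3: Under H0: P(positive) = 0.5, so the number of positives S ~ Bin(11, 0.5).
Step 4: Two-sided exact p-value = sum of Bin(11,0.5) probabilities at or below the observed probability = 0.226562.
Step 5: alpha = 0.05. fail to reject H0.

n_eff = 11, pos = 8, neg = 3, p = 0.226562, fail to reject H0.


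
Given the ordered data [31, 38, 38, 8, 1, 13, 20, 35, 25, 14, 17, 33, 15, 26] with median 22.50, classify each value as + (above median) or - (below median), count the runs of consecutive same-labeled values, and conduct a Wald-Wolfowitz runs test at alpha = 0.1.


Step 1: Compute median = 22.50; label A = above, B = below.
Labels in order: AAABBBBAABBABA  (n_A = 7, n_B = 7)
Step 2: Count runs R = 7.
Step 3: Under H0 (random ordering), E[R] = 2*n_A*n_B/(n_A+n_B) + 1 = 2*7*7/14 + 1 = 8.0000.
        Var[R] = 2*n_A*n_B*(2*n_A*n_B - n_A - n_B) / ((n_A+n_B)^2 * (n_A+n_B-1)) = 8232/2548 = 3.2308.
        SD[R] = 1.7974.
Step 4: Continuity-corrected z = (R + 0.5 - E[R]) / SD[R] = (7 + 0.5 - 8.0000) / 1.7974 = -0.2782.
Step 5: Two-sided p-value via normal approximation = 2*(1 - Phi(|z|)) = 0.780879.
Step 6: alpha = 0.1. fail to reject H0.

R = 7, z = -0.2782, p = 0.780879, fail to reject H0.


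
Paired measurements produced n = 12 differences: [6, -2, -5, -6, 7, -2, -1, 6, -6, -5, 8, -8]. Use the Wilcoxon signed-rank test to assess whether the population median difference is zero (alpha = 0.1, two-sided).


Step 1: Drop any zero differences (none here) and take |d_i|.
|d| = [6, 2, 5, 6, 7, 2, 1, 6, 6, 5, 8, 8]
Step 2: Midrank |d_i| (ties get averaged ranks).
ranks: |6|->7.5, |2|->2.5, |5|->4.5, |6|->7.5, |7|->10, |2|->2.5, |1|->1, |6|->7.5, |6|->7.5, |5|->4.5, |8|->11.5, |8|->11.5
Step 3: Attach original signs; sum ranks with positive sign and with negative sign.
W+ = 7.5 + 10 + 7.5 + 11.5 = 36.5
W- = 2.5 + 4.5 + 7.5 + 2.5 + 1 + 7.5 + 4.5 + 11.5 = 41.5
(Check: W+ + W- = 78 should equal n(n+1)/2 = 78.)
Step 4: Test statistic W = min(W+, W-) = 36.5.
Step 5: Ties in |d|, so use the tie-corrected normal approximation.
        E[W] = n(n+1)/4 = 12*13/4 = 39.
        Tie groups: |d|=2 (t=2), |d|=5 (t=2), |d|=6 (t=4), |d|=8 (t=2); sum(t^3 - t) = 78.
        Var[W] = n(n+1)(2n+1)/24 - sum(t^3-t)/48 = 3900/24 - 78/48 = 160.875.
        z = (W - E[W]) / sqrt(Var[W]) = (36.5 - 39) / 12.6837 = -0.1971.
        Two-sided p = 2*Phi(z) = 0.843746.
Step 6: alpha = 0.1. fail to reject H0.

W+ = 36.5, W- = 41.5, W = min = 36.5, p = 0.843746, fail to reject H0.


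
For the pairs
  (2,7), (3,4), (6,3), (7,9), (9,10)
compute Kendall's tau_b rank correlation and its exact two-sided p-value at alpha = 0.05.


Step 1: Enumerate the 10 unordered pairs (i,j) with i<j and classify each by sign(x_j-x_i) * sign(y_j-y_i).
  (1,2):dx=+1,dy=-3->D; (1,3):dx=+4,dy=-4->D; (1,4):dx=+5,dy=+2->C; (1,5):dx=+7,dy=+3->C
  (2,3):dx=+3,dy=-1->D; (2,4):dx=+4,dy=+5->C; (2,5):dx=+6,dy=+6->C; (3,4):dx=+1,dy=+6->C
  (3,5):dx=+3,dy=+7->C; (4,5):dx=+2,dy=+1->C
Step 2: C = 7, D = 3, total pairs = 10.
Step 3: tau = (C - D)/(n(n-1)/2) = (7 - 3)/10 = 0.400000.
Step 4: Exact two-sided p-value (enumerate n! = 120 permutations of y under H0): p = 0.483333.
Step 5: alpha = 0.05. fail to reject H0.

tau_b = 0.4000 (C=7, D=3), p = 0.483333, fail to reject H0.


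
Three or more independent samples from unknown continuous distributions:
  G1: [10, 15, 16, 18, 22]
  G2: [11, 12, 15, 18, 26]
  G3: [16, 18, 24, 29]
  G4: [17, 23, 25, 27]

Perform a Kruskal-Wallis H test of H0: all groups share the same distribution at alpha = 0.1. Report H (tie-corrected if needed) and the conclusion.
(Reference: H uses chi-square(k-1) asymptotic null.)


Step 1: Combine all N = 18 observations and assign midranks.
sorted (value, group, rank): (10,G1,1), (11,G2,2), (12,G2,3), (15,G1,4.5), (15,G2,4.5), (16,G1,6.5), (16,G3,6.5), (17,G4,8), (18,G1,10), (18,G2,10), (18,G3,10), (22,G1,12), (23,G4,13), (24,G3,14), (25,G4,15), (26,G2,16), (27,G4,17), (29,G3,18)
Step 2: Sum ranks within each group.
R_1 = 34 (n_1 = 5)
R_2 = 35.5 (n_2 = 5)
R_3 = 48.5 (n_3 = 4)
R_4 = 53 (n_4 = 4)
Step 3: H = 12/(N(N+1)) * sum(R_i^2/n_i) - 3(N+1)
     = 12/(18*19) * (34^2/5 + 35.5^2/5 + 48.5^2/4 + 53^2/4) - 3*19
     = 0.035088 * 1773.56 - 57
     = 5.230263.
Step 4: Ties present; correction factor C = 1 - 36/(18^3 - 18) = 0.993808. Corrected H = 5.230263 / 0.993808 = 5.262850.
Step 5: Under H0, H ~ chi^2(3); p-value = 0.153531.
Step 6: alpha = 0.1. fail to reject H0.

H = 5.2629, df = 3, p = 0.153531, fail to reject H0.


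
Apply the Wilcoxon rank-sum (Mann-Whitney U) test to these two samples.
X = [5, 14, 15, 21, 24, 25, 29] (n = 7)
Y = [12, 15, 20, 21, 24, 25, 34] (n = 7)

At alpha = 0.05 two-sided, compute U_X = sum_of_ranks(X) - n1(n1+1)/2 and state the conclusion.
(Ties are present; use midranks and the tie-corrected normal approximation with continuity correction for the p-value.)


Step 1: Combine and sort all 14 observations; assign midranks.
sorted (value, group): (5,X), (12,Y), (14,X), (15,X), (15,Y), (20,Y), (21,X), (21,Y), (24,X), (24,Y), (25,X), (25,Y), (29,X), (34,Y)
ranks: 5->1, 12->2, 14->3, 15->4.5, 15->4.5, 20->6, 21->7.5, 21->7.5, 24->9.5, 24->9.5, 25->11.5, 25->11.5, 29->13, 34->14
Step 2: Rank sum for X: R1 = 1 + 3 + 4.5 + 7.5 + 9.5 + 11.5 + 13 = 50.
Step 3: U_X = R1 - n1(n1+1)/2 = 50 - 7*8/2 = 50 - 28 = 22.
       U_Y = n1*n2 - U_X = 49 - 22 = 27.
Step 4: Ties are present, so use the tie-corrected normal approximation (with continuity correction) for the p-value.
Step 5: p-value = 0.797425; compare to alpha = 0.05. fail to reject H0.

U_X = 22, p = 0.797425, fail to reject H0 at alpha = 0.05.


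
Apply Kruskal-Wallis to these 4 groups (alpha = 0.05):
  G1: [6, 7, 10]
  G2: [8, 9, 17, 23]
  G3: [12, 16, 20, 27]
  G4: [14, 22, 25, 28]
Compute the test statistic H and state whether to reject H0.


Step 1: Combine all N = 15 observations and assign midranks.
sorted (value, group, rank): (6,G1,1), (7,G1,2), (8,G2,3), (9,G2,4), (10,G1,5), (12,G3,6), (14,G4,7), (16,G3,8), (17,G2,9), (20,G3,10), (22,G4,11), (23,G2,12), (25,G4,13), (27,G3,14), (28,G4,15)
Step 2: Sum ranks within each group.
R_1 = 8 (n_1 = 3)
R_2 = 28 (n_2 = 4)
R_3 = 38 (n_3 = 4)
R_4 = 46 (n_4 = 4)
Step 3: H = 12/(N(N+1)) * sum(R_i^2/n_i) - 3(N+1)
     = 12/(15*16) * (8^2/3 + 28^2/4 + 38^2/4 + 46^2/4) - 3*16
     = 0.050000 * 1107.33 - 48
     = 7.366667.
Step 4: No ties, so H is used without correction.
Step 5: Under H0, H ~ chi^2(3); p-value = 0.061085.
Step 6: alpha = 0.05. fail to reject H0.

H = 7.3667, df = 3, p = 0.061085, fail to reject H0.


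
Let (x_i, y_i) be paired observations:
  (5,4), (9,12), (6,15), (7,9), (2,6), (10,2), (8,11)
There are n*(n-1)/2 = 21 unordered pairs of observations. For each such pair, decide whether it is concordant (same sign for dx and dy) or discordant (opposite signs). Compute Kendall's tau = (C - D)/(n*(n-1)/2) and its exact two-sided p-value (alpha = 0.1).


Step 1: Enumerate the 21 unordered pairs (i,j) with i<j and classify each by sign(x_j-x_i) * sign(y_j-y_i).
  (1,2):dx=+4,dy=+8->C; (1,3):dx=+1,dy=+11->C; (1,4):dx=+2,dy=+5->C; (1,5):dx=-3,dy=+2->D
  (1,6):dx=+5,dy=-2->D; (1,7):dx=+3,dy=+7->C; (2,3):dx=-3,dy=+3->D; (2,4):dx=-2,dy=-3->C
  (2,5):dx=-7,dy=-6->C; (2,6):dx=+1,dy=-10->D; (2,7):dx=-1,dy=-1->C; (3,4):dx=+1,dy=-6->D
  (3,5):dx=-4,dy=-9->C; (3,6):dx=+4,dy=-13->D; (3,7):dx=+2,dy=-4->D; (4,5):dx=-5,dy=-3->C
  (4,6):dx=+3,dy=-7->D; (4,7):dx=+1,dy=+2->C; (5,6):dx=+8,dy=-4->D; (5,7):dx=+6,dy=+5->C
  (6,7):dx=-2,dy=+9->D
Step 2: C = 11, D = 10, total pairs = 21.
Step 3: tau = (C - D)/(n(n-1)/2) = (11 - 10)/21 = 0.047619.
Step 4: Exact two-sided p-value (enumerate n! = 5040 permutations of y under H0): p = 1.000000.
Step 5: alpha = 0.1. fail to reject H0.

tau_b = 0.0476 (C=11, D=10), p = 1.000000, fail to reject H0.


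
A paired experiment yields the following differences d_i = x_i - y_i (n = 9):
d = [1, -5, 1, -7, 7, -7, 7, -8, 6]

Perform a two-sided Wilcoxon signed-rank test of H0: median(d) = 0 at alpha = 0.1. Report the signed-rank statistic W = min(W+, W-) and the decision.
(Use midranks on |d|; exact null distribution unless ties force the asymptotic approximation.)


Step 1: Drop any zero differences (none here) and take |d_i|.
|d| = [1, 5, 1, 7, 7, 7, 7, 8, 6]
Step 2: Midrank |d_i| (ties get averaged ranks).
ranks: |1|->1.5, |5|->3, |1|->1.5, |7|->6.5, |7|->6.5, |7|->6.5, |7|->6.5, |8|->9, |6|->4
Step 3: Attach original signs; sum ranks with positive sign and with negative sign.
W+ = 1.5 + 1.5 + 6.5 + 6.5 + 4 = 20
W- = 3 + 6.5 + 6.5 + 9 = 25
(Check: W+ + W- = 45 should equal n(n+1)/2 = 45.)
Step 4: Test statistic W = min(W+, W-) = 20.
Step 5: Ties in |d|, so use the tie-corrected normal approximation.
        E[W] = n(n+1)/4 = 9*10/4 = 22.5.
        Tie groups: |d|=1 (t=2), |d|=7 (t=4); sum(t^3 - t) = 66.
        Var[W] = n(n+1)(2n+1)/24 - sum(t^3-t)/48 = 1710/24 - 66/48 = 69.875.
        z = (W - E[W]) / sqrt(Var[W]) = (20 - 22.5) / 8.3591 = -0.2991.
        Two-sided p = 2*Phi(z) = 0.764883.
Step 6: alpha = 0.1. fail to reject H0.

W+ = 20, W- = 25, W = min = 20, p = 0.764883, fail to reject H0.
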